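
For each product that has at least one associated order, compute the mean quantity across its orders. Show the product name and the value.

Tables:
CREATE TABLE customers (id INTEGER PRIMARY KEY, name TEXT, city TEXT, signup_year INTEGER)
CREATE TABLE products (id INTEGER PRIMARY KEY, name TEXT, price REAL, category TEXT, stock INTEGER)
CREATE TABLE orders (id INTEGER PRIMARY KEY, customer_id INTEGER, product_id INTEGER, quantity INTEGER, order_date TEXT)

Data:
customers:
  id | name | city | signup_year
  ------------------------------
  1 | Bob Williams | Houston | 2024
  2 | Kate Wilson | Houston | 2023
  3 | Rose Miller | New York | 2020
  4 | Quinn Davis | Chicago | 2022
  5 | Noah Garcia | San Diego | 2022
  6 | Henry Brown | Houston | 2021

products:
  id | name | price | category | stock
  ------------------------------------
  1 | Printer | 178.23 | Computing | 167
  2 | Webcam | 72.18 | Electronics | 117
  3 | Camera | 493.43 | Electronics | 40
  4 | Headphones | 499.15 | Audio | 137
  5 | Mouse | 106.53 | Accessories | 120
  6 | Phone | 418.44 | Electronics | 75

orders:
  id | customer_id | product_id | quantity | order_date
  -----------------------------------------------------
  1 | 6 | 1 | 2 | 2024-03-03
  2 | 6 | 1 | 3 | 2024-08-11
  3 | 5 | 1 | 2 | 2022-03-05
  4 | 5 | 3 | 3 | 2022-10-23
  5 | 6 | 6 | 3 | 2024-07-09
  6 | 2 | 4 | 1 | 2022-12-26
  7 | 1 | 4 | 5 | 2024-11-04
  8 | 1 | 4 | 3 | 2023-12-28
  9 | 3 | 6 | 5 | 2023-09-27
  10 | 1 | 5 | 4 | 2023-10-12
SELECT p.name, AVG(c.quantity) AS avg_quantity FROM orders c JOIN products p ON c.product_id = p.id GROUP BY p.id, p.name

Execution result:
name | avg_quantity
Printer | 2.33
Camera | 3.00
Headphones | 3.00
Mouse | 4.00
Phone | 4.00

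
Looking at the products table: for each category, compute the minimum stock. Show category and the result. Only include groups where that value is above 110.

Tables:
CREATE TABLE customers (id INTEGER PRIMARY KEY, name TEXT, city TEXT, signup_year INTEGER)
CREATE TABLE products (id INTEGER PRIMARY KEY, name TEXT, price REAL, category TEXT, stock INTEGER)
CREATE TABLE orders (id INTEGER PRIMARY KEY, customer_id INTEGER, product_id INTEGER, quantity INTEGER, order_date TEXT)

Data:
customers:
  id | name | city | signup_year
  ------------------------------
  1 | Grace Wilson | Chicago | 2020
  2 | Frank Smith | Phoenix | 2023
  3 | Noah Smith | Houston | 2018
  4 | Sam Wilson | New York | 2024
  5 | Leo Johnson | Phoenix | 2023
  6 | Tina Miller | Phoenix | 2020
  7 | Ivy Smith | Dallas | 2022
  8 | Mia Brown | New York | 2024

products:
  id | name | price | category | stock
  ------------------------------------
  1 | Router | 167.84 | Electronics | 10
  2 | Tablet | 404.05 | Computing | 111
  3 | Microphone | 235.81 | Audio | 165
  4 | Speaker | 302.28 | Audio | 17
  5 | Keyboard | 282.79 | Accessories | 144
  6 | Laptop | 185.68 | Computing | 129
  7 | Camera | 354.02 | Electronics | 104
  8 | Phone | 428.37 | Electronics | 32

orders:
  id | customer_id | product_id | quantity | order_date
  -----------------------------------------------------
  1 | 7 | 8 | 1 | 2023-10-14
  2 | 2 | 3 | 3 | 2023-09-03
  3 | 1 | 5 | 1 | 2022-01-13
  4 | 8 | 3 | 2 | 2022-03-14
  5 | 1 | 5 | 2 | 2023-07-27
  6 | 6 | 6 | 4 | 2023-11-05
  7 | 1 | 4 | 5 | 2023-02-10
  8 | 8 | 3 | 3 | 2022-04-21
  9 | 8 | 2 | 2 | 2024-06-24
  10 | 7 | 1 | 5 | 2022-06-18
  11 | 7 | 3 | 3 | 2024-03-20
SELECT category, MIN(stock) AS min_stock FROM products GROUP BY category HAVING MIN(stock) > 110

Execution result:
category | min_stock
Accessories | 144
Computing | 111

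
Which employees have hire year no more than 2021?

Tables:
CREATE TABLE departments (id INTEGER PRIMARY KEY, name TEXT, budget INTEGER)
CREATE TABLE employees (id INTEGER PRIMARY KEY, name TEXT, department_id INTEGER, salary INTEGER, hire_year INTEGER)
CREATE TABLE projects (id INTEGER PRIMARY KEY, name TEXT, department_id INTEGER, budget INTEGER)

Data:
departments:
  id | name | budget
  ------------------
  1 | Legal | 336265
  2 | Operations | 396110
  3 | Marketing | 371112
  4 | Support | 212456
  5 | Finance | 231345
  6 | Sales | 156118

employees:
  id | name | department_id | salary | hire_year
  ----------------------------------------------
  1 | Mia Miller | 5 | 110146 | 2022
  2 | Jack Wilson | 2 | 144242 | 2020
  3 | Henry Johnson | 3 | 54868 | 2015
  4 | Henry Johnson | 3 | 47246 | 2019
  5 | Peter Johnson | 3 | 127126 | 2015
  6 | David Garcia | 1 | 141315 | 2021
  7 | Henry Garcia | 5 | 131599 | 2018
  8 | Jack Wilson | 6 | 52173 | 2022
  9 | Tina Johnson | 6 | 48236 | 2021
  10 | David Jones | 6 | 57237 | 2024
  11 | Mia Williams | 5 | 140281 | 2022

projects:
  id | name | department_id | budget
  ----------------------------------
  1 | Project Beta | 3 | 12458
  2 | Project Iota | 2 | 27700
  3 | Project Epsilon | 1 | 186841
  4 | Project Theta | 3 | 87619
SELECT name, hire_year FROM employees WHERE hire_year <= 2021

Execution result:
name | hire_year
Jack Wilson | 2020
Henry Johnson | 2015
Henry Johnson | 2019
Peter Johnson | 2015
David Garcia | 2021
Henry Garcia | 2018
Tina Johnson | 2021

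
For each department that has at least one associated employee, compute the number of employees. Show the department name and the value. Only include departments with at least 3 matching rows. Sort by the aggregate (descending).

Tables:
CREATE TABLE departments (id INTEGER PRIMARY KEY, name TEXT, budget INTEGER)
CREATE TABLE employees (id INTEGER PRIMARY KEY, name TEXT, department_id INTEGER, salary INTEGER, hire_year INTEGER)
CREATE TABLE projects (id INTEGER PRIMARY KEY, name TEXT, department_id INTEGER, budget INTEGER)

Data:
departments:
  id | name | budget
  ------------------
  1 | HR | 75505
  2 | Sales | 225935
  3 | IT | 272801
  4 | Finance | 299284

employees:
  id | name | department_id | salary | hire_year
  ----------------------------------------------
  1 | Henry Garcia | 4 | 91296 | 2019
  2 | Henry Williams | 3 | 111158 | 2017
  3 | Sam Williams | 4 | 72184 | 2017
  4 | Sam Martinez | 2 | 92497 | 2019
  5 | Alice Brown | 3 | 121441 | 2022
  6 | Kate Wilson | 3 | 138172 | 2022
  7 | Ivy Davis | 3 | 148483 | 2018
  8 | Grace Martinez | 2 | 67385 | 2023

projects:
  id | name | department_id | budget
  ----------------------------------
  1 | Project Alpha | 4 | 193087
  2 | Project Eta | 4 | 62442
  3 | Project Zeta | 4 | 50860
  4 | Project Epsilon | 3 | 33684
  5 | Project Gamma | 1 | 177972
SELECT p.name, COUNT(*) AS n FROM employees c JOIN departments p ON c.department_id = p.id GROUP BY p.id, p.name HAVING COUNT(*) >= 3 ORDER BY n DESC

Execution result:
name | n
IT | 4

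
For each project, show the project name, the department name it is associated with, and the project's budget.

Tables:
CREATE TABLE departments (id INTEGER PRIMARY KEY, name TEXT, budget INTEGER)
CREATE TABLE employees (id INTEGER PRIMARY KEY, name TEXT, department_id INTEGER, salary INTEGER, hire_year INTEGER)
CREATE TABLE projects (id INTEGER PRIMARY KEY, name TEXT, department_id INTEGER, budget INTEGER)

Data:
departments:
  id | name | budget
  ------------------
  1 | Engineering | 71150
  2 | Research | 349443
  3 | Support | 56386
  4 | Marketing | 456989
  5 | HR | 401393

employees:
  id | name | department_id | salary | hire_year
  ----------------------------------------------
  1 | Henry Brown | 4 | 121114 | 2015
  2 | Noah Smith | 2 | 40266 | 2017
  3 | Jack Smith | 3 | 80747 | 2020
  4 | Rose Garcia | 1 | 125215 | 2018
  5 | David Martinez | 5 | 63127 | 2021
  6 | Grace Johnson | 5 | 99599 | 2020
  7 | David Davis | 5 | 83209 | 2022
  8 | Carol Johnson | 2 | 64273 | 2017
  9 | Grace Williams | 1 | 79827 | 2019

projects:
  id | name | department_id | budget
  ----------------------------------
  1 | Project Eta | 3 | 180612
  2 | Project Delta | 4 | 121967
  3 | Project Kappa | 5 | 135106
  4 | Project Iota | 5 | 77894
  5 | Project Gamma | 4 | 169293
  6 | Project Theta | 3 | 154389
SELECT c.name, p.name AS department, c.budget FROM projects c JOIN departments p ON c.department_id = p.id

Execution result:
name | department | budget
Project Eta | Support | 180612
Project Delta | Marketing | 121967
Project Kappa | HR | 135106
Project Iota | HR | 77894
Project Gamma | Marketing | 169293
Project Theta | Support | 154389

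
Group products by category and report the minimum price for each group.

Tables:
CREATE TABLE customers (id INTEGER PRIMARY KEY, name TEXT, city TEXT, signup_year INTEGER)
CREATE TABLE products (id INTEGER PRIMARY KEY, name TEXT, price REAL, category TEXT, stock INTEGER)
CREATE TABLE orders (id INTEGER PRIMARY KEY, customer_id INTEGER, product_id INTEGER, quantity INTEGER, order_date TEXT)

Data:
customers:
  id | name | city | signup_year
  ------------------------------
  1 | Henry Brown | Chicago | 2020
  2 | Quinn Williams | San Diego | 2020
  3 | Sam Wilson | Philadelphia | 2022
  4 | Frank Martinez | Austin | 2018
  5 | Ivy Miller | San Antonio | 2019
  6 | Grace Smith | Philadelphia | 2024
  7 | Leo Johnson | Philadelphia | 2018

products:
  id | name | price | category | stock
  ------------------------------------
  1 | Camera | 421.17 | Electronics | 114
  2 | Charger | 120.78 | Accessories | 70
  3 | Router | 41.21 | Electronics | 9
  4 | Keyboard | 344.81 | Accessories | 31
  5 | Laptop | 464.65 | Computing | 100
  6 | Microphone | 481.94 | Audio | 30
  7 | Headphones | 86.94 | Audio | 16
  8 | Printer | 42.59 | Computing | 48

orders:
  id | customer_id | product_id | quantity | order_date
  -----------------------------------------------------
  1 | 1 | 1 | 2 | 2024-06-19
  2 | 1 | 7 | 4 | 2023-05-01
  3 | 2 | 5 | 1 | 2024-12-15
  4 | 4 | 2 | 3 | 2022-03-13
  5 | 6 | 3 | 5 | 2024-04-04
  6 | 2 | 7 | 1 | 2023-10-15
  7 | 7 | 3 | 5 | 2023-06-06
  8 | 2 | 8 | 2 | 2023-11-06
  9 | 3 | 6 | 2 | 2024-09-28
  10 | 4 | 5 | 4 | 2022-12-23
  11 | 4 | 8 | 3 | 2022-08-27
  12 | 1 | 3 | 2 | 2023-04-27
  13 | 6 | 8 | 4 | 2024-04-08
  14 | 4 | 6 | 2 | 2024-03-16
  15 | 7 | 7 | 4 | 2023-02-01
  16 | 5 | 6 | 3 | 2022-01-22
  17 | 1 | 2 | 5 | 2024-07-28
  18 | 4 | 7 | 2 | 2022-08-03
SELECT category, MIN(price) AS min_price FROM products GROUP BY category

Execution result:
category | min_price
Accessories | 120.78
Audio | 86.94
Computing | 42.59
Electronics | 41.21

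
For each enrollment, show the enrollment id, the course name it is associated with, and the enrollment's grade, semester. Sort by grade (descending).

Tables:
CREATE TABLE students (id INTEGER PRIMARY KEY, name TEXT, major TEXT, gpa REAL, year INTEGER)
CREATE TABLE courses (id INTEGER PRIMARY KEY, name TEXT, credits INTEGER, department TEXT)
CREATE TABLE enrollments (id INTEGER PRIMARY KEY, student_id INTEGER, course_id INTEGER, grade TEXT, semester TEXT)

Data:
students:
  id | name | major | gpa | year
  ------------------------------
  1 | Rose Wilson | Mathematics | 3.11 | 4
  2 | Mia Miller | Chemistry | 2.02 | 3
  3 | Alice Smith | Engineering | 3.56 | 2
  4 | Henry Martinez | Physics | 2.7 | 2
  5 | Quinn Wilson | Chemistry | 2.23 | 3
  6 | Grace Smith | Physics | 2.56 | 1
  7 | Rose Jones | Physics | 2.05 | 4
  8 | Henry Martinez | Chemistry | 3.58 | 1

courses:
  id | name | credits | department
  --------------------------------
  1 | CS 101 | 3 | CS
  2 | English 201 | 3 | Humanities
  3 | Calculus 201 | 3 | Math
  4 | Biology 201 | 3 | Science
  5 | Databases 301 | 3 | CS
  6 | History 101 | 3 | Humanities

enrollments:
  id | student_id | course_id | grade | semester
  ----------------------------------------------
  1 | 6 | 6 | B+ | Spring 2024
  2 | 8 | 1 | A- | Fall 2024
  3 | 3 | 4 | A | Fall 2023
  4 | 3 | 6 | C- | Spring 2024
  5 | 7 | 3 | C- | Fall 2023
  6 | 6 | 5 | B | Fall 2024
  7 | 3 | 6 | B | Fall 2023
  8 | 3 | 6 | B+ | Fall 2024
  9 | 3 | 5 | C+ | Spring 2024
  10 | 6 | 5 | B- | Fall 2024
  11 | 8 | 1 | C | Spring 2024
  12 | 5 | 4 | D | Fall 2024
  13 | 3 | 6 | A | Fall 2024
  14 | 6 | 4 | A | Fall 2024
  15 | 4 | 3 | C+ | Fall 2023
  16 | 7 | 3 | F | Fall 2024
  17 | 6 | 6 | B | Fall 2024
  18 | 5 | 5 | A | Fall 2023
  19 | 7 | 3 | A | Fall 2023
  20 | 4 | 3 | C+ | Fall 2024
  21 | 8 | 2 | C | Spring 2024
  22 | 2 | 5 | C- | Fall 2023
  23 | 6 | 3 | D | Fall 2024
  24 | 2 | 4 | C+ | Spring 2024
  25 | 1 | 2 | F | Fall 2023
SELECT c.id, p.name AS course, c.grade, c.semester FROM enrollments c JOIN courses p ON c.course_id = p.id ORDER BY c.grade DESC

Execution result:
id | course | grade | semester
16 | Calculus 201 | F | Fall 2024
25 | English 201 | F | Fall 2023
12 | Biology 201 | D | Fall 2024
23 | Calculus 201 | D | Fall 2024
4 | History 101 | C- | Spring 2024
5 | Calculus 201 | C- | Fall 2023
22 | Databases 301 | C- | Fall 2023
9 | Databases 301 | C+ | Spring 2024
15 | Calculus 201 | C+ | Fall 2023
20 | Calculus 201 | C+ | Fall 2024
24 | Biology 201 | C+ | Spring 2024
11 | CS 101 | C | Spring 2024
21 | English 201 | C | Spring 2024
10 | Databases 301 | B- | Fall 2024
1 | History 101 | B+ | Spring 2024
8 | History 101 | B+ | Fall 2024
6 | Databases 301 | B | Fall 2024
7 | History 101 | B | Fall 2023
17 | History 101 | B | Fall 2024
2 | CS 101 | A- | Fall 2024
3 | Biology 201 | A | Fall 2023
13 | History 101 | A | Fall 2024
14 | Biology 201 | A | Fall 2024
18 | Databases 301 | A | Fall 2023
19 | Calculus 201 | A | Fall 2023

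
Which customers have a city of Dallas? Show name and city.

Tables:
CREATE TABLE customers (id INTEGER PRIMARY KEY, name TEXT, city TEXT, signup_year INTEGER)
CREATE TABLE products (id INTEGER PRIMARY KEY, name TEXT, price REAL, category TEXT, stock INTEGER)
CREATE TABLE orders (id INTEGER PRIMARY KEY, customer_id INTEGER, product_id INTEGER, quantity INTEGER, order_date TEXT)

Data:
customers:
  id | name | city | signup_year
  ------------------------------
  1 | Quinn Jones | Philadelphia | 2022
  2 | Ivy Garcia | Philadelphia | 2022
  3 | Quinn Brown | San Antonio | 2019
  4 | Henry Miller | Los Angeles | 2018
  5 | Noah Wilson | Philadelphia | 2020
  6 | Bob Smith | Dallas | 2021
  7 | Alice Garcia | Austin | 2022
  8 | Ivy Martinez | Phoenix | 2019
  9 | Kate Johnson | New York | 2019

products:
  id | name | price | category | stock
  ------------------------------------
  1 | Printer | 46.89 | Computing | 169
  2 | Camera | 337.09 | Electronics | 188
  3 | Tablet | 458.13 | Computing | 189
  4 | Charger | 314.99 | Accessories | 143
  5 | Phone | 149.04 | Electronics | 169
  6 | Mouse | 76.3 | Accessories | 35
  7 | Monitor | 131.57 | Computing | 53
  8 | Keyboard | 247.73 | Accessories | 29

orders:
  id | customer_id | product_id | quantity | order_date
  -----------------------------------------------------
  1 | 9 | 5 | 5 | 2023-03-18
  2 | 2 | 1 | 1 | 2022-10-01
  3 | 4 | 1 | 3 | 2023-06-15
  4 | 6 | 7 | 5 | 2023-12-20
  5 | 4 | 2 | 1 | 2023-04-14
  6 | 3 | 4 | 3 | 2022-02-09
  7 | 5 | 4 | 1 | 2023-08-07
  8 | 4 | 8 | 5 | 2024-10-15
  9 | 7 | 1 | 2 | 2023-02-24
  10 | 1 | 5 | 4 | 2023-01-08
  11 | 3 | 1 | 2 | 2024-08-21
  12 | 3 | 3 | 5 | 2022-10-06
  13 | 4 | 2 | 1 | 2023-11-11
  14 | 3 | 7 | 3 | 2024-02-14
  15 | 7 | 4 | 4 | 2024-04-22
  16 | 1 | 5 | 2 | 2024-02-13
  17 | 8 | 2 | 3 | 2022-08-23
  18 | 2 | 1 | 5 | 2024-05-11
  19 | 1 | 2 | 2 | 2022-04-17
SELECT name, city FROM customers WHERE city = 'Dallas'

Execution result:
name | city
Bob Smith | Dallas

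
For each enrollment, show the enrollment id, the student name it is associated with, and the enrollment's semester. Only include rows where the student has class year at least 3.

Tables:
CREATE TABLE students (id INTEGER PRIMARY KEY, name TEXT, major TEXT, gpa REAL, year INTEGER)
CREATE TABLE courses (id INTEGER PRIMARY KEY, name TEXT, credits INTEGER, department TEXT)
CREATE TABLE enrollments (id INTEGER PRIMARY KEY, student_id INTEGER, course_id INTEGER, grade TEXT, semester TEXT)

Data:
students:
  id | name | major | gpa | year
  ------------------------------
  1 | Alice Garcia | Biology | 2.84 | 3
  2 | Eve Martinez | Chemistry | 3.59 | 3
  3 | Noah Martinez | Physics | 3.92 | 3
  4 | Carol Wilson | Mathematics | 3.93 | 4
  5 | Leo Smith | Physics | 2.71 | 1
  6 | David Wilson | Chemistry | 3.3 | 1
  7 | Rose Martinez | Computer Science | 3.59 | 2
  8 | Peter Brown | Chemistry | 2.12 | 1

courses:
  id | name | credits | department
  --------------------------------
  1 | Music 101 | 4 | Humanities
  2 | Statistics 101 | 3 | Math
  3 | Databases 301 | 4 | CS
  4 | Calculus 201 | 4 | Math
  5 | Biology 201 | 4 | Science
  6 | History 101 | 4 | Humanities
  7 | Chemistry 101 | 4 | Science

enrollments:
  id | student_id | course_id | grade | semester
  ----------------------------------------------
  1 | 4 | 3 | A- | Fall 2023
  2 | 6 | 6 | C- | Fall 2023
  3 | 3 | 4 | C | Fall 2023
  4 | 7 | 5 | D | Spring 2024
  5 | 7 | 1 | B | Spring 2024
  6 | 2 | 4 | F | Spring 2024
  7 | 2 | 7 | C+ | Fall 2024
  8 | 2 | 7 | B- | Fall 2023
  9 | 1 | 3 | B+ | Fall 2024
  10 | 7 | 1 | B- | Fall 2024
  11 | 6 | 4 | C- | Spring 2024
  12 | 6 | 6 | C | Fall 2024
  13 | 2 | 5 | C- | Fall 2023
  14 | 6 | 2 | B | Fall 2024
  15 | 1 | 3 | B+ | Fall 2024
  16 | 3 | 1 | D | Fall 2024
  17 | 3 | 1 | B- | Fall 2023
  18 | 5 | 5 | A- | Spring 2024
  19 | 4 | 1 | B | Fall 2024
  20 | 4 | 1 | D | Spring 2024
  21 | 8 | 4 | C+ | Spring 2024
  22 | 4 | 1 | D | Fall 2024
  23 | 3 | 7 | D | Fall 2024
SELECT c.id, p.name AS student, c.semester FROM enrollments c JOIN students p ON c.student_id = p.id WHERE p.year >= 3

Execution result:
id | student | semester
1 | Carol Wilson | Fall 2023
3 | Noah Martinez | Fall 2023
6 | Eve Martinez | Spring 2024
7 | Eve Martinez | Fall 2024
8 | Eve Martinez | Fall 2023
9 | Alice Garcia | Fall 2024
13 | Eve Martinez | Fall 2023
15 | Alice Garcia | Fall 2024
16 | Noah Martinez | Fall 2024
17 | Noah Martinez | Fall 2023
19 | Carol Wilson | Fall 2024
20 | Carol Wilson | Spring 2024
22 | Carol Wilson | Fall 2024
23 | Noah Martinez | Fall 2024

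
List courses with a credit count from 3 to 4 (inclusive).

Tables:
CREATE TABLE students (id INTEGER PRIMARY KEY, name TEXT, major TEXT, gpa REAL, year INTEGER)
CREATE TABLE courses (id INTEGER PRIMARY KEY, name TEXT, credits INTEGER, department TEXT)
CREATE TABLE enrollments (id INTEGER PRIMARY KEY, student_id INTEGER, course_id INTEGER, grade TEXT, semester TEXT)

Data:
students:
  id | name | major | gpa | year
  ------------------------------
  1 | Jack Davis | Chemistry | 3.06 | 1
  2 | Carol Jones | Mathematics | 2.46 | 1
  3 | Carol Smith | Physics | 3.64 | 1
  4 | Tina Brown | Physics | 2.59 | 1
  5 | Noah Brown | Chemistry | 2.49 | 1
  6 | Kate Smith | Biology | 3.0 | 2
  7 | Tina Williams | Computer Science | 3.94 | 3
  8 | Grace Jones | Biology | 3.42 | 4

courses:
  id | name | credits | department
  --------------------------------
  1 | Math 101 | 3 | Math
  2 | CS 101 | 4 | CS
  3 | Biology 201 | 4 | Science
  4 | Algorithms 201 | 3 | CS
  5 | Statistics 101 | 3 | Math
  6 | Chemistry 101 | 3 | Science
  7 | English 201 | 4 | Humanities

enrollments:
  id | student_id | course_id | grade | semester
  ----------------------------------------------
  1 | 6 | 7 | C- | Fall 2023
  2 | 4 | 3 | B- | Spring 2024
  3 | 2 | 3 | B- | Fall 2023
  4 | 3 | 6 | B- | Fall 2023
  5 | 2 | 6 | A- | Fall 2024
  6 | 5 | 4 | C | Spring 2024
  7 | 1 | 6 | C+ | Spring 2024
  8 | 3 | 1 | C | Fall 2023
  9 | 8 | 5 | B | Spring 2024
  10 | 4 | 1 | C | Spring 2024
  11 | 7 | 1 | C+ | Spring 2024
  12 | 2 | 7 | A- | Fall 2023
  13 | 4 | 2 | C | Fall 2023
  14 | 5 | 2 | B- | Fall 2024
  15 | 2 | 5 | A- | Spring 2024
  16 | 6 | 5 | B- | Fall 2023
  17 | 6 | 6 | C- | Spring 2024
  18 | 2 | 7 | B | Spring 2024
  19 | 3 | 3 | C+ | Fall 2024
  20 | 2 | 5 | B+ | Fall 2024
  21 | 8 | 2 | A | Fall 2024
SELECT name, credits FROM courses WHERE credits BETWEEN 3 AND 4

Execution result:
name | credits
Math 101 | 3
CS 101 | 4
Biology 201 | 4
Algorithms 201 | 3
Statistics 101 | 3
Chemistry 101 | 3
English 201 | 4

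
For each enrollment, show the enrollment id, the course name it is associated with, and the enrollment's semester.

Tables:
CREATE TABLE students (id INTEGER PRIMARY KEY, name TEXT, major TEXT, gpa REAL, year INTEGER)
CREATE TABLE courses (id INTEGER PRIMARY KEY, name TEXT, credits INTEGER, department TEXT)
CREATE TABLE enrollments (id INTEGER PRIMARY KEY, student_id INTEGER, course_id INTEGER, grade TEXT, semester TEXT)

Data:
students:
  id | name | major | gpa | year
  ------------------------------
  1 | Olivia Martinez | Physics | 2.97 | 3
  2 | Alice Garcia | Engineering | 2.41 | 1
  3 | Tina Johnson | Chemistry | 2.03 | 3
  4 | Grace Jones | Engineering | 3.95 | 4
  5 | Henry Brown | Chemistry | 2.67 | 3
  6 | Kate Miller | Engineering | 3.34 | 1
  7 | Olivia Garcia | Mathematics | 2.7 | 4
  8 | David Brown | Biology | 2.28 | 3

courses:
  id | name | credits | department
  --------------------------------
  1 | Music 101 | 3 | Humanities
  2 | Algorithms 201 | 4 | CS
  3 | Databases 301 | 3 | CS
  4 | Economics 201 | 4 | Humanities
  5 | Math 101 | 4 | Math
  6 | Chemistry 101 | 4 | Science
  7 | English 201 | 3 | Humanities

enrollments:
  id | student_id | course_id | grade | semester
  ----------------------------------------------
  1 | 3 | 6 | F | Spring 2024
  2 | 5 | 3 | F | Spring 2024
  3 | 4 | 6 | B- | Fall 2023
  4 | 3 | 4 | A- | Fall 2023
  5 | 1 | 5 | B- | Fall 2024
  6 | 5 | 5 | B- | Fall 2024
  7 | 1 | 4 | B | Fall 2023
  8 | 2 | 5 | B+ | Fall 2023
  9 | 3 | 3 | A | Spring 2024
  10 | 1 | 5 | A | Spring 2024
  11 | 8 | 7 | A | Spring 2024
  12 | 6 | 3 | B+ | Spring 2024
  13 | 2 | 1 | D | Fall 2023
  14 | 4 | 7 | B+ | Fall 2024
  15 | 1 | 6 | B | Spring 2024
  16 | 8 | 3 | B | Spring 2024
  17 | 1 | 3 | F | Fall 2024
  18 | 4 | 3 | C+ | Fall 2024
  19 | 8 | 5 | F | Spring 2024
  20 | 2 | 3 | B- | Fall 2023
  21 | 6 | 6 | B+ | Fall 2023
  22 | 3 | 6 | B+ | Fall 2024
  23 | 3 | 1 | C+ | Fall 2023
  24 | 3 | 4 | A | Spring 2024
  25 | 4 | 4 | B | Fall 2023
SELECT c.id, p.name AS course, c.semester FROM enrollments c JOIN courses p ON c.course_id = p.id

Execution result:
id | course | semester
1 | Chemistry 101 | Spring 2024
2 | Databases 301 | Spring 2024
3 | Chemistry 101 | Fall 2023
4 | Economics 201 | Fall 2023
5 | Math 101 | Fall 2024
6 | Math 101 | Fall 2024
7 | Economics 201 | Fall 2023
8 | Math 101 | Fall 2023
9 | Databases 301 | Spring 2024
10 | Math 101 | Spring 2024
11 | English 201 | Spring 2024
12 | Databases 301 | Spring 2024
13 | Music 101 | Fall 2023
14 | English 201 | Fall 2024
15 | Chemistry 101 | Spring 2024
16 | Databases 301 | Spring 2024
17 | Databases 301 | Fall 2024
18 | Databases 301 | Fall 2024
19 | Math 101 | Spring 2024
20 | Databases 301 | Fall 2023
21 | Chemistry 101 | Fall 2023
22 | Chemistry 101 | Fall 2024
23 | Music 101 | Fall 2023
24 | Economics 201 | Spring 2024
25 | Economics 201 | Fall 2023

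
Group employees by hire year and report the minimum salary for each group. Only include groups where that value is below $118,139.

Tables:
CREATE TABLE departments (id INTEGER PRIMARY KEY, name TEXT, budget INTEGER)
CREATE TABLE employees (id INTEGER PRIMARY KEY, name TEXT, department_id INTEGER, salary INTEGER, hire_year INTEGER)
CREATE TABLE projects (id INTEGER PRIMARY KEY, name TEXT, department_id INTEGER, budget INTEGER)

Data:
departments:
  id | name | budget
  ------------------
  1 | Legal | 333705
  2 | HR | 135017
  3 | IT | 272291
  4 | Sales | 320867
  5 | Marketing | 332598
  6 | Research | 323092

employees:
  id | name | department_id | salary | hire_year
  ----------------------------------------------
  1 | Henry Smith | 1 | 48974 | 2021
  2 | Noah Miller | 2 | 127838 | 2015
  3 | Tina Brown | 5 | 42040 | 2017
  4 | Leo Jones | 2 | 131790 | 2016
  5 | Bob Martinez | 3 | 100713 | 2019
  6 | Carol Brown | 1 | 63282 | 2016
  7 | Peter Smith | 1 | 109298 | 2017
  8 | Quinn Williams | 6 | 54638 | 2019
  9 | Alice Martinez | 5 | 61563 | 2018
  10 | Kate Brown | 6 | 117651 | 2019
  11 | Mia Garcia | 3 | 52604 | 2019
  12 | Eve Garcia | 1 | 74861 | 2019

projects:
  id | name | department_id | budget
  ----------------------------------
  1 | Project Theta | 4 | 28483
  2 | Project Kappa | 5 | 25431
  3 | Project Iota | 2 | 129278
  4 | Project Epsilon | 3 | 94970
SELECT hire_year, MIN(salary) AS min_salary FROM employees GROUP BY hire_year HAVING MIN(salary) < 118139

Execution result:
hire_year | min_salary
2016 | 63282
2017 | 42040
2018 | 61563
2019 | 52604
2021 | 48974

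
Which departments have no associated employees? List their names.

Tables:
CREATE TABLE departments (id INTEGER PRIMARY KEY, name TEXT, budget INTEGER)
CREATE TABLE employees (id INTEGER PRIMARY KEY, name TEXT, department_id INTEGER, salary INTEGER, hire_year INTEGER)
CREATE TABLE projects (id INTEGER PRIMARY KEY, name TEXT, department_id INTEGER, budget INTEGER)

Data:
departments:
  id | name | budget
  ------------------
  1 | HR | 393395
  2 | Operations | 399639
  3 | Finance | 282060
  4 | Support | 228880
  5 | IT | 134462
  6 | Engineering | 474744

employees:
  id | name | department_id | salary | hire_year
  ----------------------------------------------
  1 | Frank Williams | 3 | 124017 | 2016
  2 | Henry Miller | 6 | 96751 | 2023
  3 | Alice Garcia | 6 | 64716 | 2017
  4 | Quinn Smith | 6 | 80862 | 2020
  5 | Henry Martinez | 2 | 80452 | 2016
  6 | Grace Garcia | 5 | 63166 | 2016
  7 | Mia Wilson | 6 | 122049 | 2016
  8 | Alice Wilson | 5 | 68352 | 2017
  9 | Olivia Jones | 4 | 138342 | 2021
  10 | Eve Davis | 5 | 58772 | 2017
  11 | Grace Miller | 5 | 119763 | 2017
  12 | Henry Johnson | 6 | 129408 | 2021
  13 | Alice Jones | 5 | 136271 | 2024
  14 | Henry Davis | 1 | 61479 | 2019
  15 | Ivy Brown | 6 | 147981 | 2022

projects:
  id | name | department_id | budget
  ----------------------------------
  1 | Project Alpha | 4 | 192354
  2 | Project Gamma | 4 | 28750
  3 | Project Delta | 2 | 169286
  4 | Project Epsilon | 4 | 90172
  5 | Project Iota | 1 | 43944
SELECT p.name FROM departments p LEFT JOIN employees c ON c.department_id = p.id WHERE c.id IS NULL

Execution result:
(no rows)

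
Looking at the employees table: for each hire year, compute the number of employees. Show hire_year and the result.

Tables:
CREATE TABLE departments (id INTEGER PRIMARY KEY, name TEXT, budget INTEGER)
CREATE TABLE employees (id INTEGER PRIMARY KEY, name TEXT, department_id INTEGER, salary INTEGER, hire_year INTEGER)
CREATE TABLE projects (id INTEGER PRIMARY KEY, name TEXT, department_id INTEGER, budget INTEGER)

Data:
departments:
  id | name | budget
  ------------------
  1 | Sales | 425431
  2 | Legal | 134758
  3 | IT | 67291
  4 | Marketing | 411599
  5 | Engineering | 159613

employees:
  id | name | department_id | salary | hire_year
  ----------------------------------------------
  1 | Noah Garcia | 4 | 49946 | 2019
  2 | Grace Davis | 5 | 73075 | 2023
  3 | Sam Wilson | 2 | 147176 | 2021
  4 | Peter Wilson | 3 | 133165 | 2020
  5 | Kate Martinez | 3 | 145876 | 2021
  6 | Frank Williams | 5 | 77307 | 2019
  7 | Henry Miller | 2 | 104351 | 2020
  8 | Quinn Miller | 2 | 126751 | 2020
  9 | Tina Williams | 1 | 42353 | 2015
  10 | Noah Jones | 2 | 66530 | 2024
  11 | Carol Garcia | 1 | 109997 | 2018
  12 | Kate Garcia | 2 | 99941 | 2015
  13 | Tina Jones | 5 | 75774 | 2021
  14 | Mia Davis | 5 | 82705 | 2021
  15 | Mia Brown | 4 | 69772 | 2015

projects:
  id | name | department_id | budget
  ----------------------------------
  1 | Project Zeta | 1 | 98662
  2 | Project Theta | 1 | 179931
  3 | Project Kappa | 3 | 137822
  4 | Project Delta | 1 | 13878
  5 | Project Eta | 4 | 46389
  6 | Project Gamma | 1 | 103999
SELECT hire_year, COUNT(*) AS n FROM employees GROUP BY hire_year

Execution result:
hire_year | n
2015 | 3
2018 | 1
2019 | 2
2020 | 3
2021 | 4
2023 | 1
2024 | 1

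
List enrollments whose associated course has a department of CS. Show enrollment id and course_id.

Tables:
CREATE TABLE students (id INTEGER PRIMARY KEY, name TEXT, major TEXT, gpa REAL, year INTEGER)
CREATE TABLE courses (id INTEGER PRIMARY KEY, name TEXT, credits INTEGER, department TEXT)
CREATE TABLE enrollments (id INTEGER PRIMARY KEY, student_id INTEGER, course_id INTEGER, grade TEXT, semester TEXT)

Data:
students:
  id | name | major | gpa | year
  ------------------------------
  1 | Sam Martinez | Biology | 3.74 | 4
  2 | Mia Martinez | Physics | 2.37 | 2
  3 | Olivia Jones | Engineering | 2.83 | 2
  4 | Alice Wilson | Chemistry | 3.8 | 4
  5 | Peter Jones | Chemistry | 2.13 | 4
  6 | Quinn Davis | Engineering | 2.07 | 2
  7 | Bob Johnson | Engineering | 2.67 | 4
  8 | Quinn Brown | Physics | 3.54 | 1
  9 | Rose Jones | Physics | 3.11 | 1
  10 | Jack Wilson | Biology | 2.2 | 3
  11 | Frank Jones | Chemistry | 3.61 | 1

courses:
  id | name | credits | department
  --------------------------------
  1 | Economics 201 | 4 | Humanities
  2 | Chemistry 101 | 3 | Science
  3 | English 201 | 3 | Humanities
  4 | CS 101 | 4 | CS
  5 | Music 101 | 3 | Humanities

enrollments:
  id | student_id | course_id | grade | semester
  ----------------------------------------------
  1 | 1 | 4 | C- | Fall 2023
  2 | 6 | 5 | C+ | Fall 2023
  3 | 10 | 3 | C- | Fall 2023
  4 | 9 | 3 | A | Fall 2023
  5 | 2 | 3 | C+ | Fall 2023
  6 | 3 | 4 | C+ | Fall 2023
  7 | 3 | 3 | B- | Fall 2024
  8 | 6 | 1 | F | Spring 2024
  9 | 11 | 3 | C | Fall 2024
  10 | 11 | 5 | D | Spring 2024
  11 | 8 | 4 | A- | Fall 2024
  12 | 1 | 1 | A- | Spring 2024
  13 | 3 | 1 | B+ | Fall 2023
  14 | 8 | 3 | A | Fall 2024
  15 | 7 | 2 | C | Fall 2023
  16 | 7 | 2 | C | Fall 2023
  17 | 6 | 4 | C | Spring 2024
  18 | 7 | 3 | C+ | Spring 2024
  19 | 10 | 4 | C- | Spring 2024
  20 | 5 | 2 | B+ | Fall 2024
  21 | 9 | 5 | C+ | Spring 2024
SELECT id, course_id FROM enrollments WHERE course_id IN (SELECT id FROM courses WHERE department = 'CS')

Execution result:
id | course_id
1 | 4
6 | 4
11 | 4
17 | 4
19 | 4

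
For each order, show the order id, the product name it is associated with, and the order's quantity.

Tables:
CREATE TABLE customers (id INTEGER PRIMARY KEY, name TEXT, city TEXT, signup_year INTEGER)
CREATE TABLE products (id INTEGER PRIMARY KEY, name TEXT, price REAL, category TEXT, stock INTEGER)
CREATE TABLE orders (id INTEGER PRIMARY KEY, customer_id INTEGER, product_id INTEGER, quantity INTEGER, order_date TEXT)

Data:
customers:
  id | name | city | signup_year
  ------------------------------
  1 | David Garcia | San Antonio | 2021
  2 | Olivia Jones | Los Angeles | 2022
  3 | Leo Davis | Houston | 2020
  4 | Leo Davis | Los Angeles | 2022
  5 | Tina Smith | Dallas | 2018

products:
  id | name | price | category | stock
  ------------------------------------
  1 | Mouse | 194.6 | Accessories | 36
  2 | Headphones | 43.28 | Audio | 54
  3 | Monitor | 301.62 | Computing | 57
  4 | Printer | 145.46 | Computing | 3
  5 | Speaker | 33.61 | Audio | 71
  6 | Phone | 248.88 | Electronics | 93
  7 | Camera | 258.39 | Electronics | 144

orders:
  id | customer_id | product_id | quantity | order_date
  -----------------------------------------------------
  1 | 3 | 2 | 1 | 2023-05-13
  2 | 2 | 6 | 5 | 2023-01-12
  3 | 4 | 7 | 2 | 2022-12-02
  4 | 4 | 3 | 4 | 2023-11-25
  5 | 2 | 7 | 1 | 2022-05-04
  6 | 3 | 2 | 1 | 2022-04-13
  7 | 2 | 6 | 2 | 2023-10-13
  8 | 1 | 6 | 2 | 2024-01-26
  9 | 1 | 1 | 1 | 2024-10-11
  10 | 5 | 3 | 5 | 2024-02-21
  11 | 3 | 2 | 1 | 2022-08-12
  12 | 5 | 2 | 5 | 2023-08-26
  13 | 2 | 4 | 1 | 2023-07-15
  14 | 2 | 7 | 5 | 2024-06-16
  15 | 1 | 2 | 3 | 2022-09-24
SELECT c.id, p.name AS product, c.quantity FROM orders c JOIN products p ON c.product_id = p.id

Execution result:
id | product | quantity
1 | Headphones | 1
2 | Phone | 5
3 | Camera | 2
4 | Monitor | 4
5 | Camera | 1
6 | Headphones | 1
7 | Phone | 2
8 | Phone | 2
9 | Mouse | 1
10 | Monitor | 5
11 | Headphones | 1
12 | Headphones | 5
13 | Printer | 1
14 | Camera | 5
15 | Headphones | 3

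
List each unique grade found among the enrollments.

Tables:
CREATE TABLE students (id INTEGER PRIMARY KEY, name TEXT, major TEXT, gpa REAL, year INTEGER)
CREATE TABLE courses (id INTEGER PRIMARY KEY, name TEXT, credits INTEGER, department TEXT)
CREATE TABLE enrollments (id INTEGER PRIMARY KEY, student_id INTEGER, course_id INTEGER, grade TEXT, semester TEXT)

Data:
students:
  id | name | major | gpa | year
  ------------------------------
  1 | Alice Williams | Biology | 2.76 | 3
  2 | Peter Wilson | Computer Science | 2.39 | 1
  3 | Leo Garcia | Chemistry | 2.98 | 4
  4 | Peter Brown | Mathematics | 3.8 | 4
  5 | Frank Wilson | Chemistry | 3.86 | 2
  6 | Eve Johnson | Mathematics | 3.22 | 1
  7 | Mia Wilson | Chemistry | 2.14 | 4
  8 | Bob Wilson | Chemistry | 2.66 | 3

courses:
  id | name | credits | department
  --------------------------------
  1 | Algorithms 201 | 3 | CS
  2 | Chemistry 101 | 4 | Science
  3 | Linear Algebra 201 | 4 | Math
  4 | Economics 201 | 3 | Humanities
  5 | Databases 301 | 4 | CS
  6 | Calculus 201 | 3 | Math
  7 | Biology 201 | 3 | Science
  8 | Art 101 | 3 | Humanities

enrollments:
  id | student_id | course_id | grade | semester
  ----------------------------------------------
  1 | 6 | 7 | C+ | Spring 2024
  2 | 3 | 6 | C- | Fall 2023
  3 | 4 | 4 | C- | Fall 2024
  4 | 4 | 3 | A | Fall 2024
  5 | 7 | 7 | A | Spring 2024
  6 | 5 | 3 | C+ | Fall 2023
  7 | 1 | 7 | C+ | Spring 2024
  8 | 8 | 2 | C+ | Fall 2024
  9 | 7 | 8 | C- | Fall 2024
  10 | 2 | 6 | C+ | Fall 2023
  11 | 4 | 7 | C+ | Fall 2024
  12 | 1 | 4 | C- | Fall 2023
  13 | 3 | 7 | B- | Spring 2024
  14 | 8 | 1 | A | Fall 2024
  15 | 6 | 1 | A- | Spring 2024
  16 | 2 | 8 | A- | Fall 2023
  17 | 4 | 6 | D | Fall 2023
SELECT DISTINCT grade FROM enrollments

Execution result:
grade
C+
C-
A
B-
A-
D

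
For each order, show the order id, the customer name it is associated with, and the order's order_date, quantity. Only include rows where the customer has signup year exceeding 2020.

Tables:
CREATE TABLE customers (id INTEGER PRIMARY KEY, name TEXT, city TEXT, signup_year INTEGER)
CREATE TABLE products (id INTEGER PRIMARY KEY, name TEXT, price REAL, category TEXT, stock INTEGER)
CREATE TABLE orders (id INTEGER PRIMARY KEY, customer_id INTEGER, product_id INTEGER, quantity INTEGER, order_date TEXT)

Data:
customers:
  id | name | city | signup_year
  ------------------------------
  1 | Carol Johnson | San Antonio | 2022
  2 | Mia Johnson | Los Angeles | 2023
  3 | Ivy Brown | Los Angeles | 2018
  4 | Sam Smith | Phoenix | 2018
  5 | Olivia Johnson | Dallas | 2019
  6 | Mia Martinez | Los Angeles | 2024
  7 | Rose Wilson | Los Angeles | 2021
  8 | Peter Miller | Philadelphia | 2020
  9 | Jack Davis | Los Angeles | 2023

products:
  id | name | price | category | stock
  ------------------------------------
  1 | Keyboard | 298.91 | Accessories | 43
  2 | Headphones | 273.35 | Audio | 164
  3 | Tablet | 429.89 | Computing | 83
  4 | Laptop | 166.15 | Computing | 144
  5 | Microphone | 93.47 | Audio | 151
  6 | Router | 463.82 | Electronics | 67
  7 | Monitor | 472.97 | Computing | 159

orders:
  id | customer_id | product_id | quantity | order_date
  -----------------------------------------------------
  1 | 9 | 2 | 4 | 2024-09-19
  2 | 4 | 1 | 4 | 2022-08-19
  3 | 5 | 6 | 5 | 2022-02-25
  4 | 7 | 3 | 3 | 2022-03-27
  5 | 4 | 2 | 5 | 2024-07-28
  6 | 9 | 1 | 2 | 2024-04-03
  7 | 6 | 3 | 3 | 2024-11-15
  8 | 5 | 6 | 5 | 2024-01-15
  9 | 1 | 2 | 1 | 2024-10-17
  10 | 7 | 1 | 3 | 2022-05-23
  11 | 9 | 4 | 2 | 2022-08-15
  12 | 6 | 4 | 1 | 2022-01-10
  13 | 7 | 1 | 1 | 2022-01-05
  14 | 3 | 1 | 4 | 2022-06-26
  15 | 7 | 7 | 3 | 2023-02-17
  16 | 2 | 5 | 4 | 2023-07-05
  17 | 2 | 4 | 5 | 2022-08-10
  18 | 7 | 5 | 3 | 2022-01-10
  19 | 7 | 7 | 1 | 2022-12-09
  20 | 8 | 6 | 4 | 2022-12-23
SELECT c.id, p.name AS customer, c.order_date, c.quantity FROM orders c JOIN customers p ON c.customer_id = p.id WHERE p.signup_year > 2020

Execution result:
id | customer | order_date | quantity
1 | Jack Davis | 2024-09-19 | 4
4 | Rose Wilson | 2022-03-27 | 3
6 | Jack Davis | 2024-04-03 | 2
7 | Mia Martinez | 2024-11-15 | 3
9 | Carol Johnson | 2024-10-17 | 1
10 | Rose Wilson | 2022-05-23 | 3
11 | Jack Davis | 2022-08-15 | 2
12 | Mia Martinez | 2022-01-10 | 1
13 | Rose Wilson | 2022-01-05 | 1
15 | Rose Wilson | 2023-02-17 | 3
16 | Mia Johnson | 2023-07-05 | 4
17 | Mia Johnson | 2022-08-10 | 5
18 | Rose Wilson | 2022-01-10 | 3
19 | Rose Wilson | 2022-12-09 | 1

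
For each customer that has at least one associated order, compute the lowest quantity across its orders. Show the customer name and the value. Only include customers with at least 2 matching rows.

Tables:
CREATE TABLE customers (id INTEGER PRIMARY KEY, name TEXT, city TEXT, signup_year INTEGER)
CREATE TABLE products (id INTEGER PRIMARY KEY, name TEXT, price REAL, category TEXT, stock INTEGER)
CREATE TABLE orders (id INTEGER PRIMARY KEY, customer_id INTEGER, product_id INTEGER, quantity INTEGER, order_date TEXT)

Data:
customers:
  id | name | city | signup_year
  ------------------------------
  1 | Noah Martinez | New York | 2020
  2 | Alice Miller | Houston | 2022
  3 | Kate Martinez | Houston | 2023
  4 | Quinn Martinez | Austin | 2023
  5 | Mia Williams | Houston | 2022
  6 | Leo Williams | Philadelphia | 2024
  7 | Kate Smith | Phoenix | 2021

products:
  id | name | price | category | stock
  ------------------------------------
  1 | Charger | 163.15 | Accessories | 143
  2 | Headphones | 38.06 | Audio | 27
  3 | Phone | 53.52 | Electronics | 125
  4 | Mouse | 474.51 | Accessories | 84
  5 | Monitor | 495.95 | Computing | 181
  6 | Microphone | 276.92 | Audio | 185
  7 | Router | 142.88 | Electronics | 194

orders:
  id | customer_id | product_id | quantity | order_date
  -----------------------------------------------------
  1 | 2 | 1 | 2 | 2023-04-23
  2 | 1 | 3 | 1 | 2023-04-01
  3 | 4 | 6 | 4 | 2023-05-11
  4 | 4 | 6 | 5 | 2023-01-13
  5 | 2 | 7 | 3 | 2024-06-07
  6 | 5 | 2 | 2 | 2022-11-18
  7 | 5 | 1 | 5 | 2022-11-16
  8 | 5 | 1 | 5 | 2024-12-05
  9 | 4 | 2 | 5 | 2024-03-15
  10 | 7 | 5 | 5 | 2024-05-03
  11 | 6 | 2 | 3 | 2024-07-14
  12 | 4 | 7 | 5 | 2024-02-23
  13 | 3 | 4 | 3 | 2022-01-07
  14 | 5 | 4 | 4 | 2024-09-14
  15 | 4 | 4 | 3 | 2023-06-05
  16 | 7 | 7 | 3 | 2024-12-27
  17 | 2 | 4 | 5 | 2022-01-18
SELECT p.name, MIN(c.quantity) AS min_quantity FROM orders c JOIN customers p ON c.customer_id = p.id GROUP BY p.id, p.name HAVING COUNT(*) >= 2

Execution result:
name | min_quantity
Alice Miller | 2
Quinn Martinez | 3
Mia Williams | 2
Kate Smith | 3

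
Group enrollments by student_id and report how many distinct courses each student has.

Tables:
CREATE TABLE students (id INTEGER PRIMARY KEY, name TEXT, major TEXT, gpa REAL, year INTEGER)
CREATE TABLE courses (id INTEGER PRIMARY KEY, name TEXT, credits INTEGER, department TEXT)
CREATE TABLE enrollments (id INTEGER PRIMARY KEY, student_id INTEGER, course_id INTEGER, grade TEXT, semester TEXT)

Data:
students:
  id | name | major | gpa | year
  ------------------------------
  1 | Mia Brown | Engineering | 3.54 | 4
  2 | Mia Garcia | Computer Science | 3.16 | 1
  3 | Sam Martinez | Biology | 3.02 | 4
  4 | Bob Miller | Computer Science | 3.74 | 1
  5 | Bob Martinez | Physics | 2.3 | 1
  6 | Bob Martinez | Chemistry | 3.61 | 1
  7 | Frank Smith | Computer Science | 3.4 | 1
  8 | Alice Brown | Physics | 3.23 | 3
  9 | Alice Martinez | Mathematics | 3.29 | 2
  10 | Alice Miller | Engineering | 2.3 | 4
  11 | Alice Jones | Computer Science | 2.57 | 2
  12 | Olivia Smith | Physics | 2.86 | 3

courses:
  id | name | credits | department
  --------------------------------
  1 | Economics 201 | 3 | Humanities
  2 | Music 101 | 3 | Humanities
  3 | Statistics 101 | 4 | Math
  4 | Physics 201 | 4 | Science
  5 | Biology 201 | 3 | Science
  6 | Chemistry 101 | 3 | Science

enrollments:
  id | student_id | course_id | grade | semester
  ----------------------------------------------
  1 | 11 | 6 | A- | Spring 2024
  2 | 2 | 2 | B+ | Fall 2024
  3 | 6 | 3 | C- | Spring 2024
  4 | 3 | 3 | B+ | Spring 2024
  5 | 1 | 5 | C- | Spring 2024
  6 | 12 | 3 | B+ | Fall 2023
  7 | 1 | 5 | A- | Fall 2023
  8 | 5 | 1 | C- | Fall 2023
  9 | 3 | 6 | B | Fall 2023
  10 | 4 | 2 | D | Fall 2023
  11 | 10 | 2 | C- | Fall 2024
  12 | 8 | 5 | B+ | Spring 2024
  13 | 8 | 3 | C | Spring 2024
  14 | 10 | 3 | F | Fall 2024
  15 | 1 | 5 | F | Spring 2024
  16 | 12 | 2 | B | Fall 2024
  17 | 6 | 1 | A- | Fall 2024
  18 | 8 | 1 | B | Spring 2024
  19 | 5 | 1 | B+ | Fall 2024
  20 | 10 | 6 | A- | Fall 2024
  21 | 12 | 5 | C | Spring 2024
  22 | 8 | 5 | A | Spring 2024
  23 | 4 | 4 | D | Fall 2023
SELECT student_id, COUNT(DISTINCT course_id) AS distinct_course_count FROM enrollments GROUP BY student_id

Execution result:
student_id | distinct_course_count
1 | 1
2 | 1
3 | 2
4 | 2
5 | 1
6 | 2
8 | 3
10 | 3
11 | 1
12 | 3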